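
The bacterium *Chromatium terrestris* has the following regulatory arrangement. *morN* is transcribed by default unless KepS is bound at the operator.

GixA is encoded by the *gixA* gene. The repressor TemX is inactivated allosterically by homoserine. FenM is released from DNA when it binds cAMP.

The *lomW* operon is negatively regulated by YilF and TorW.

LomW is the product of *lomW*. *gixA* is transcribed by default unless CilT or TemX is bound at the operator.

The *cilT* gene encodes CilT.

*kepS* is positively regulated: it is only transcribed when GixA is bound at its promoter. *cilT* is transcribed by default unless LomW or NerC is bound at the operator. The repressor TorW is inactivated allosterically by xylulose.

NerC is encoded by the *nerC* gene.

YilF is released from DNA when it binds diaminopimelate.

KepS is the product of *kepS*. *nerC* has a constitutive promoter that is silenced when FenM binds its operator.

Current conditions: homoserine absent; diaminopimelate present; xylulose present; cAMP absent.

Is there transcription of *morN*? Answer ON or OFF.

ON

Diaminopimelate is present, so YilF is inactive.
Xylulose is present, so TorW is inactive.
With no repressor bound, *lomW* is transcribed.
So LomW is produced and active.
cAMP is absent, so FenM is active.
With repressor FenM bound, *nerC* is not transcribed.
So NerC is not produced.
With repressor LomW bound, *cilT* is not transcribed.
So CilT is not produced.
Homoserine is absent, so TemX is active.
With repressor TemX bound, *gixA* is not transcribed.
So GixA is not produced.
Required activator GixA is absent, so *kepS* is not transcribed.
So KepS is not produced.
With no repressor bound, *morN* is transcribed.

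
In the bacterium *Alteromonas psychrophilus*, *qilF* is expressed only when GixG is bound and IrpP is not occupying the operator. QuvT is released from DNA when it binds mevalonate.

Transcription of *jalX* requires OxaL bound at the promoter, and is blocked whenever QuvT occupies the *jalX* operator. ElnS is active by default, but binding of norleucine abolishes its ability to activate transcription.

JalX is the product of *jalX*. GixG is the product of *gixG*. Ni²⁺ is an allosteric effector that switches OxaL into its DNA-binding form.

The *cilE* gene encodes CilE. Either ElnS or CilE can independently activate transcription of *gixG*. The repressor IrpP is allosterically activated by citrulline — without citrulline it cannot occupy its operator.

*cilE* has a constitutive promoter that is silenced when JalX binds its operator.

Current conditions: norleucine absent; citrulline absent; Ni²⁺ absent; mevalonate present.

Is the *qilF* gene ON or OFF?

Norleucine is absent, so ElnS is active.
Ni²⁺ is absent, so OxaL is inactive.
Mevalonate is present, so QuvT is inactive.
Required activator OxaL is absent, so *jalX* is not transcribed.
So JalX is not produced.
With no repressor bound, *cilE* is transcribed.
So CilE is produced and active.
Activator ElnS is present, so *gixG* is transcribed.
So GixG is produced and active.
Citrulline is absent, so IrpP is inactive.
No repressor is bound and GixG is active, so *qilF* is transcribed.

ON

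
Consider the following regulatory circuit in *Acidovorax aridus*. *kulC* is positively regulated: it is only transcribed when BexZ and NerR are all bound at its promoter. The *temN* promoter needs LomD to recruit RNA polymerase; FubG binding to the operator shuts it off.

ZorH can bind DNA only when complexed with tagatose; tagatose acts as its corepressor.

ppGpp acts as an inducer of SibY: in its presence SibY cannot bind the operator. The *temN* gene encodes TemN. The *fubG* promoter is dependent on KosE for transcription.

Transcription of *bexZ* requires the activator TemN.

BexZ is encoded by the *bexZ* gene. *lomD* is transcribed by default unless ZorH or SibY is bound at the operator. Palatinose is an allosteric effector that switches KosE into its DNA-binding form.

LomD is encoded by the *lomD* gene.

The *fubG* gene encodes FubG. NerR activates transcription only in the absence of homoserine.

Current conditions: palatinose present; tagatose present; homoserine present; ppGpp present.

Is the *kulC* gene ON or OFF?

Tagatose is present, so ZorH is active.
ppGpp is present, so SibY is inactive.
With repressor ZorH bound, *lomD* is not transcribed.
So LomD is not produced.
Palatinose is present, so KosE is active.
No repressor is bound and KosE is active, so *fubG* is transcribed.
So FubG is produced and active.
With repressor FubG bound, *temN* is not transcribed.
So TemN is not produced.
Required activator TemN is absent, so *bexZ* is not transcribed.
So BexZ is not produced.
Homoserine is present, so NerR is inactive.
Required activator BexZ is absent, so *kulC* is not transcribed.

OFF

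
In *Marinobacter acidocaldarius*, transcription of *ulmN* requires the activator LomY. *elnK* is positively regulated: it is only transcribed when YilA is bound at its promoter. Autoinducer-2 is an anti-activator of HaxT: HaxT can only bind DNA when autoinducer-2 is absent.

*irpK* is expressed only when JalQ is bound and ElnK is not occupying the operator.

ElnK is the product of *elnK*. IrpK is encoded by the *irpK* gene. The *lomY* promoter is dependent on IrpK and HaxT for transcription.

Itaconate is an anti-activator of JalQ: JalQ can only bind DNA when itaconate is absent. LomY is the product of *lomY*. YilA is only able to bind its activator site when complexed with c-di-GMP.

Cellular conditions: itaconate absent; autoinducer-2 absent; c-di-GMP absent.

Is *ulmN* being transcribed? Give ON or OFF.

ON

c-di-GMP is absent, so YilA is inactive.
Required activator YilA is absent, so *elnK* is not transcribed.
So ElnK is not produced.
Itaconate is absent, so JalQ is active.
No repressor is bound and JalQ is active, so *irpK* is transcribed.
So IrpK is produced and active.
Autoinducer-2 is absent, so HaxT is active.
No repressor is bound and IrpK and HaxT are active, so *lomY* is transcribed.
So LomY is produced and active.
No repressor is bound and LomY is active, so *ulmN* is transcribed.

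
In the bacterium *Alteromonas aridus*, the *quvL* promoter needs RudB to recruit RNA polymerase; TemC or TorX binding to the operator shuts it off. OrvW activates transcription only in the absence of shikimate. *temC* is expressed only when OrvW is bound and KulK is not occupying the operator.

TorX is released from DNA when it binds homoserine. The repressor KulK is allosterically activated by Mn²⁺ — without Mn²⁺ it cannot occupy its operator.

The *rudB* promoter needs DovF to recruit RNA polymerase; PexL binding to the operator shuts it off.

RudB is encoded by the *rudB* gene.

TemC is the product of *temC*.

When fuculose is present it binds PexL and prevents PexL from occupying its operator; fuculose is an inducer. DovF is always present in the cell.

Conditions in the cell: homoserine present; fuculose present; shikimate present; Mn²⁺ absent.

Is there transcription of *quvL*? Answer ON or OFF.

Fuculose is present, so PexL is inactive.
DovF is produced constitutively and is active.
No repressor is bound and DovF is active, so *rudB* is transcribed.
So RudB is produced and active.
Mn²⁺ is absent, so KulK is inactive.
Shikimate is present, so OrvW is inactive.
Required activator OrvW is absent, so *temC* is not transcribed.
So TemC is not produced.
Homoserine is present, so TorX is inactive.
No repressor is bound and RudB is active, so *quvL* is transcribed.

ON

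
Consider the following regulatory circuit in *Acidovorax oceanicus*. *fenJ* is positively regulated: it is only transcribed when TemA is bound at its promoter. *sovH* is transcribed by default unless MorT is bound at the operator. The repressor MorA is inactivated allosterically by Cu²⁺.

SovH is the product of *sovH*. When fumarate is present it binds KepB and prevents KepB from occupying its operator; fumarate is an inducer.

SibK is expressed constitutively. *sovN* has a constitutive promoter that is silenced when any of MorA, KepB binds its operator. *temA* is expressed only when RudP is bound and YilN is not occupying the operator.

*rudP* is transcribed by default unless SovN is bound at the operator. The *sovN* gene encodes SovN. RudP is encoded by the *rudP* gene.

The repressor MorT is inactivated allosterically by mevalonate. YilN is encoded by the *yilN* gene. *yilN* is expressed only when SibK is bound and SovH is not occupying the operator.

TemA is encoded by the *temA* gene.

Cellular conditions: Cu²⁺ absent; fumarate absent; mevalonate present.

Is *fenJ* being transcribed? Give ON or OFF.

ON

Mevalonate is present, so MorT is inactive.
With no repressor bound, *sovH* is transcribed.
So SovH is produced and active.
SibK is produced constitutively and is active.
With repressor SovH bound, *yilN* is not transcribed.
So YilN is not produced.
Cu²⁺ is absent, so MorA is active.
Fumarate is absent, so KepB is active.
With repressor MorA bound, *sovN* is not transcribed.
So SovN is not produced.
With no repressor bound, *rudP* is transcribed.
So RudP is produced and active.
No repressor is bound and RudP is active, so *temA* is transcribed.
So TemA is produced and active.
No repressor is bound and TemA is active, so *fenJ* is transcribed.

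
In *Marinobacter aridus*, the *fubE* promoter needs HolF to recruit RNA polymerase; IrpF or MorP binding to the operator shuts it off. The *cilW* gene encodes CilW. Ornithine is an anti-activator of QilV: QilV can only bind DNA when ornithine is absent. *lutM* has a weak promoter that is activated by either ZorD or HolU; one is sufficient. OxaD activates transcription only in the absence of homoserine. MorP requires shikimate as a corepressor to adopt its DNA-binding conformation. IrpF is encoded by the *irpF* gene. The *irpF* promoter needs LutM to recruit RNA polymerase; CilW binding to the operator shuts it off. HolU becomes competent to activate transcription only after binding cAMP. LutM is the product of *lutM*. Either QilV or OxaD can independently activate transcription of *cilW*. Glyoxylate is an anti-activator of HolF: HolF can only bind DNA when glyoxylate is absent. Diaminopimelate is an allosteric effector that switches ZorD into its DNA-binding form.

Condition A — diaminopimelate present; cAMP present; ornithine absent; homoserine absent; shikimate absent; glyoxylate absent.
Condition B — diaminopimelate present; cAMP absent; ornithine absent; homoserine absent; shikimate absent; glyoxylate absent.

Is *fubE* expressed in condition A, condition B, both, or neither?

both

Condition A:
Diaminopimelate is present, so ZorD is active.
cAMP is present, so HolU is active.
Activator ZorD is present, so *lutM* is transcribed.
So LutM is produced and active.
Ornithine is absent, so QilV is active.
Homoserine is absent, so OxaD is active.
Activator QilV is present, so *cilW* is transcribed.
So CilW is produced and active.
With repressor CilW bound, *irpF* is not transcribed.
So IrpF is not produced.
Shikimate is absent, so MorP is inactive.
Glyoxylate is absent, so HolF is active.
No repressor is bound and HolF is active, so *fubE* is transcribed.
→ *fubE* is ON in A.
Condition B:
Diaminopimelate is present, so ZorD is active.
cAMP is absent, so HolU is inactive.
Activator ZorD is present, so *lutM* is transcribed.
So LutM is produced and active.
Ornithine is absent, so QilV is active.
Homoserine is absent, so OxaD is active.
Activator QilV is present, so *cilW* is transcribed.
So CilW is produced and active.
With repressor CilW bound, *irpF* is not transcribed.
So IrpF is not produced.
Shikimate is absent, so MorP is inactive.
Glyoxylate is absent, so HolF is active.
No repressor is bound and HolF is active, so *fubE* is transcribed.
→ *fubE* is ON in B.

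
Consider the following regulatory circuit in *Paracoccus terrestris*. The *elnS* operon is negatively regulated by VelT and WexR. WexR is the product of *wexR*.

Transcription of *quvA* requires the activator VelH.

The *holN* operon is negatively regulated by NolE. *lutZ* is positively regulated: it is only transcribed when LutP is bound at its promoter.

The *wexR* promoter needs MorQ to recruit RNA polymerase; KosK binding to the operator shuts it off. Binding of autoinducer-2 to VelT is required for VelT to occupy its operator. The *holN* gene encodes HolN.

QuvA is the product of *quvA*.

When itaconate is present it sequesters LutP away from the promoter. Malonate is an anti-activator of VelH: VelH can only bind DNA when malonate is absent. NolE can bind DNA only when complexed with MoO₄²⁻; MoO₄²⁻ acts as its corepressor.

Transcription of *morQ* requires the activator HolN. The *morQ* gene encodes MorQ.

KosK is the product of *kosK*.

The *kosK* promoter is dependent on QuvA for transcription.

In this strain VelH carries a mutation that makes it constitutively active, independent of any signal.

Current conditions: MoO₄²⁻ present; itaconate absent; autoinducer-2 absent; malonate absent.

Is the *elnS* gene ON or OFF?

Autoinducer-2 is absent, so VelT is inactive.
MoO₄²⁻ is present, so NolE is active.
With repressor NolE bound, *holN* is not transcribed.
So HolN is not produced.
Required activator HolN is absent, so *morQ* is not transcribed.
So MorQ is not produced.
VelH is constitutively active in this strain.
No repressor is bound and VelH is active, so *quvA* is transcribed.
So QuvA is produced and active.
No repressor is bound and QuvA is active, so *kosK* is transcribed.
So KosK is produced and active.
With repressor KosK bound, *wexR* is not transcribed.
So WexR is not produced.
With no repressor bound, *elnS* is transcribed.

ON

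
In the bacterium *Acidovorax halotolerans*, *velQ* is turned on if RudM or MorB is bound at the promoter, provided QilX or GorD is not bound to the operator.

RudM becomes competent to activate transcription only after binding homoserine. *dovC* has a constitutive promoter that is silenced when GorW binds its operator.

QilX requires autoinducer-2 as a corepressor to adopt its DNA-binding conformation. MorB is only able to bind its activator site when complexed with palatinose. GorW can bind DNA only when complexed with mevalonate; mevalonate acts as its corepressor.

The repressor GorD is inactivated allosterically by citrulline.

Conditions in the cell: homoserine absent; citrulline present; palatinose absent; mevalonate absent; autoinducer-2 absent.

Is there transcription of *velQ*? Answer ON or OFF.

Homoserine is absent, so RudM is inactive.
Autoinducer-2 is absent, so QilX is inactive.
Citrulline is present, so GorD is inactive.
Palatinose is absent, so MorB is inactive.
No activator is available at the *velQ* promoter, so *velQ* is not transcribed.

OFF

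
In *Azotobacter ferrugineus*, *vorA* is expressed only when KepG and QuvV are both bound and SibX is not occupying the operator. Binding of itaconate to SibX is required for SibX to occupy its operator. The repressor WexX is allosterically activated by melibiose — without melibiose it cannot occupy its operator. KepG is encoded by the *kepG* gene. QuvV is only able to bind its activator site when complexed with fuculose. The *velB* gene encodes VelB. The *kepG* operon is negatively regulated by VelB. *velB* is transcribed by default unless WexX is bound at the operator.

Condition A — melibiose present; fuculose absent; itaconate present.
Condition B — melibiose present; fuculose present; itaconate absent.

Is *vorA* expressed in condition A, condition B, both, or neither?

Condition A:
Melibiose is present, so WexX is active.
With repressor WexX bound, *velB* is not transcribed.
So VelB is not produced.
With no repressor bound, *kepG* is transcribed.
So KepG is produced and active.
Fuculose is absent, so QuvV is inactive.
Itaconate is present, so SibX is active.
With repressor SibX bound, *vorA* is not transcribed.
→ *vorA* is OFF in A.
Condition B:
Melibiose is present, so WexX is active.
With repressor WexX bound, *velB* is not transcribed.
So VelB is not produced.
With no repressor bound, *kepG* is transcribed.
So KepG is produced and active.
Fuculose is present, so QuvV is active.
Itaconate is absent, so SibX is inactive.
No repressor is bound and KepG and QuvV are active, so *vorA* is transcribed.
→ *vorA* is ON in B.

B only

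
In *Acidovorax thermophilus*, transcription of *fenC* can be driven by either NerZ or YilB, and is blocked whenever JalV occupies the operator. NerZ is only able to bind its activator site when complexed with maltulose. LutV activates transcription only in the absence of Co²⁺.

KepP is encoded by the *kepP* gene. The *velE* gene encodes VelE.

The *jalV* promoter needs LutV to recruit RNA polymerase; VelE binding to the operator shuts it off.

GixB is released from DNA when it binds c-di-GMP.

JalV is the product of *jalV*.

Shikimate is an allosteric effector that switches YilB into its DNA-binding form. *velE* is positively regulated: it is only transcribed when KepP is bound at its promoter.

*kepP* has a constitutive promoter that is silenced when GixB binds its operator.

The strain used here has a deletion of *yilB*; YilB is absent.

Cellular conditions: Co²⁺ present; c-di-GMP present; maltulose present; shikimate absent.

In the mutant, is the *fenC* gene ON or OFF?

Maltulose is present, so NerZ is active.
Co²⁺ is present, so LutV is inactive.
c-di-GMP is present, so GixB is inactive.
With no repressor bound, *kepP* is transcribed.
So KepP is produced and active.
No repressor is bound and KepP is active, so *velE* is transcribed.
So VelE is produced and active.
With repressor VelE bound, *jalV* is not transcribed.
So JalV is not produced.
YilB is non-functional in this strain, so it has no effect.
Activator NerZ is present, so *fenC* is transcribed.

ON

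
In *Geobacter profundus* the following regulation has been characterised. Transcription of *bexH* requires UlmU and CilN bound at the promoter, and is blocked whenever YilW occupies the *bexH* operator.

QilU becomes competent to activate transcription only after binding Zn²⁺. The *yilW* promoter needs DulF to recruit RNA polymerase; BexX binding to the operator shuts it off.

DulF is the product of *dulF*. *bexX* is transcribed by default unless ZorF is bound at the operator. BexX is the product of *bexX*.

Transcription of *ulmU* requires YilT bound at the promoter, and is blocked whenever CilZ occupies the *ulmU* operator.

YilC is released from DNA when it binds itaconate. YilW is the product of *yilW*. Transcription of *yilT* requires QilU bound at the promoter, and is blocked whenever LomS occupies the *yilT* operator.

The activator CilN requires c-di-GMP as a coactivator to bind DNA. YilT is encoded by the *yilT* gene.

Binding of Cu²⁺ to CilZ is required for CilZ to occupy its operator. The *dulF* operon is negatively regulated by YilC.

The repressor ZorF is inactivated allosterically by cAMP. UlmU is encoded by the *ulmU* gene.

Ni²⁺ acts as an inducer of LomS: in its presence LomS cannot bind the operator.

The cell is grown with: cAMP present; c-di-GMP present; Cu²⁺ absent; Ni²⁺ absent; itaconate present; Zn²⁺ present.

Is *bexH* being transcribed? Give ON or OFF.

Itaconate is present, so YilC is inactive.
With no repressor bound, *dulF* is transcribed.
So DulF is produced and active.
cAMP is present, so ZorF is inactive.
With no repressor bound, *bexX* is transcribed.
So BexX is produced and active.
With repressor BexX bound, *yilW* is not transcribed.
So YilW is not produced.
Zn²⁺ is present, so QilU is active.
Ni²⁺ is absent, so LomS is active.
With repressor LomS bound, *yilT* is not transcribed.
So YilT is not produced.
Cu²⁺ is absent, so CilZ is inactive.
Required activator YilT is absent, so *ulmU* is not transcribed.
So UlmU is not produced.
c-di-GMP is present, so CilN is active.
Required activator UlmU is absent, so *bexH* is not transcribed.

OFF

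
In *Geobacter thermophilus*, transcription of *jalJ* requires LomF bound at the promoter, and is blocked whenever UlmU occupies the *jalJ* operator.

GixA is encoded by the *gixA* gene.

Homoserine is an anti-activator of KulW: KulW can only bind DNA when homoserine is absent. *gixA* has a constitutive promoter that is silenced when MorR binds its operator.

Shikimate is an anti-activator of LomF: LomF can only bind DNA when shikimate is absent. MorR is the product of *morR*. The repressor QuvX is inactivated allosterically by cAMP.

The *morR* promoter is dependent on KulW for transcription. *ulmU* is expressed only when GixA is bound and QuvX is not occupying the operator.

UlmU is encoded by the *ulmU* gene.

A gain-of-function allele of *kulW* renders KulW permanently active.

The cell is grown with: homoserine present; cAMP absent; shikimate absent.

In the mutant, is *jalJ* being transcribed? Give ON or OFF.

KulW is constitutively active in this strain.
No repressor is bound and KulW is active, so *morR* is transcribed.
So MorR is produced and active.
With repressor MorR bound, *gixA* is not transcribed.
So GixA is not produced.
cAMP is absent, so QuvX is active.
With repressor QuvX bound, *ulmU* is not transcribed.
So UlmU is not produced.
Shikimate is absent, so LomF is active.
No repressor is bound and LomF is active, so *jalJ* is transcribed.

ON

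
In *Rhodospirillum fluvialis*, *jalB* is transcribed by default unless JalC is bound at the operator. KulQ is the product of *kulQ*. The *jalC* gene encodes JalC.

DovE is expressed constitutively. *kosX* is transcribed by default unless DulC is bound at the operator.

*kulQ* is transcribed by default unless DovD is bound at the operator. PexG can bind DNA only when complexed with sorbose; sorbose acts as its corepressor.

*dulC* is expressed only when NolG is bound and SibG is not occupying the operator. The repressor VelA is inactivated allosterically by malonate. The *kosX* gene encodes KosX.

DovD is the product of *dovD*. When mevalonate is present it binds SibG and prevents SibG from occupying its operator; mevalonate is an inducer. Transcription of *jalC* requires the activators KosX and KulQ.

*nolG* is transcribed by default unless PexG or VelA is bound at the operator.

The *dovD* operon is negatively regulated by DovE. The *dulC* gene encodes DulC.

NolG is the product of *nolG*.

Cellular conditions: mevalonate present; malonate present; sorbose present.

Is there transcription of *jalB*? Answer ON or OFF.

Sorbose is present, so PexG is active.
Malonate is present, so VelA is inactive.
With repressor PexG bound, *nolG* is not transcribed.
So NolG is not produced.
Mevalonate is present, so SibG is inactive.
Required activator NolG is absent, so *dulC* is not transcribed.
So DulC is not produced.
With no repressor bound, *kosX* is transcribed.
So KosX is produced and active.
DovE is produced constitutively and is active.
With repressor DovE bound, *dovD* is not transcribed.
So DovD is not produced.
With no repressor bound, *kulQ* is transcribed.
So KulQ is produced and active.
No repressor is bound and KosX and KulQ are active, so *jalC* is transcribed.
So JalC is produced and active.
With repressor JalC bound, *jalB* is not transcribed.

OFF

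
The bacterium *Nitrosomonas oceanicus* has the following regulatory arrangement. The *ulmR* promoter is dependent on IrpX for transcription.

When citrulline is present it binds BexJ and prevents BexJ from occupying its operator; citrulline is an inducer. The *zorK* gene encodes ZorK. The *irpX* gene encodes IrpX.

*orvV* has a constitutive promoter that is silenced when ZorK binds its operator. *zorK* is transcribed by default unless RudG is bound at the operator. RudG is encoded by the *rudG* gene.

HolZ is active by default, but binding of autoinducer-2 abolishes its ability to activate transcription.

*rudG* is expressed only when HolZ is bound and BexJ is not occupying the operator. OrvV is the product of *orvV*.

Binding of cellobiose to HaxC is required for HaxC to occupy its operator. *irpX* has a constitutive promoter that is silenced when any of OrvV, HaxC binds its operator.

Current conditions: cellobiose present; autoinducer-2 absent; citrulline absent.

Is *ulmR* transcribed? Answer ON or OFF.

Autoinducer-2 is absent, so HolZ is active.
Citrulline is absent, so BexJ is active.
With repressor BexJ bound, *rudG* is not transcribed.
So RudG is not produced.
With no repressor bound, *zorK* is transcribed.
So ZorK is produced and active.
With repressor ZorK bound, *orvV* is not transcribed.
So OrvV is not produced.
Cellobiose is present, so HaxC is active.
With repressor HaxC bound, *irpX* is not transcribed.
So IrpX is not produced.
Required activator IrpX is absent, so *ulmR* is not transcribed.

OFF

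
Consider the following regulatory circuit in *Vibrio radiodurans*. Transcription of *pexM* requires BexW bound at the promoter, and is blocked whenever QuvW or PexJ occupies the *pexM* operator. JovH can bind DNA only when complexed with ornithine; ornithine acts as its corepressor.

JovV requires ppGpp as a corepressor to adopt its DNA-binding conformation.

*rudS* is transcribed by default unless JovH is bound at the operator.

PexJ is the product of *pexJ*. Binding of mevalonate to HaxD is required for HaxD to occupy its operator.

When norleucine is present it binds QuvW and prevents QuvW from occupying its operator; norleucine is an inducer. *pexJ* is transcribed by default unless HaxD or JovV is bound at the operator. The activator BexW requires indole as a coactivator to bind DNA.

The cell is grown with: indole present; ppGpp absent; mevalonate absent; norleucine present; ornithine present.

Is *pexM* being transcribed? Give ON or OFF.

OFF

Norleucine is present, so QuvW is inactive.
Indole is present, so BexW is active.
Mevalonate is absent, so HaxD is inactive.
ppGpp is absent, so JovV is inactive.
With no repressor bound, *pexJ* is transcribed.
So PexJ is produced and active.
With repressor PexJ bound, *pexM* is not transcribed.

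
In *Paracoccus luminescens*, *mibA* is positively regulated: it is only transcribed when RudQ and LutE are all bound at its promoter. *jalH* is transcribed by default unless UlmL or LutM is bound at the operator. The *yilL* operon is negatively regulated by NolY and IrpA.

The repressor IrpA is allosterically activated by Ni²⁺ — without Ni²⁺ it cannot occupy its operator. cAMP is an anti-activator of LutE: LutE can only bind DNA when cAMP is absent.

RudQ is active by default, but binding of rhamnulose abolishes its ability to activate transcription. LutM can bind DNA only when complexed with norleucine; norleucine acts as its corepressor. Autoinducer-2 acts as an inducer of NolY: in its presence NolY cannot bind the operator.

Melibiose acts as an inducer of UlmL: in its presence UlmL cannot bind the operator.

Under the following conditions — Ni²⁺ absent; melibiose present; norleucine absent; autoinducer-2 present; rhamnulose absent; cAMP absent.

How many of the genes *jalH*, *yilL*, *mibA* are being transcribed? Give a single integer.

3

Melibiose is present, so UlmL is inactive.
Norleucine is absent, so LutM is inactive.
With no repressor bound, *jalH* is transcribed.
→ *jalH* is ON.
Autoinducer-2 is present, so NolY is inactive.
Ni²⁺ is absent, so IrpA is inactive.
With no repressor bound, *yilL* is transcribed.
→ *yilL* is ON.
Rhamnulose is absent, so RudQ is active.
cAMP is absent, so LutE is active.
No repressor is bound and RudQ and LutE are active, so *mibA* is transcribed.
→ *mibA* is ON.
3 of the 3 genes are transcribed.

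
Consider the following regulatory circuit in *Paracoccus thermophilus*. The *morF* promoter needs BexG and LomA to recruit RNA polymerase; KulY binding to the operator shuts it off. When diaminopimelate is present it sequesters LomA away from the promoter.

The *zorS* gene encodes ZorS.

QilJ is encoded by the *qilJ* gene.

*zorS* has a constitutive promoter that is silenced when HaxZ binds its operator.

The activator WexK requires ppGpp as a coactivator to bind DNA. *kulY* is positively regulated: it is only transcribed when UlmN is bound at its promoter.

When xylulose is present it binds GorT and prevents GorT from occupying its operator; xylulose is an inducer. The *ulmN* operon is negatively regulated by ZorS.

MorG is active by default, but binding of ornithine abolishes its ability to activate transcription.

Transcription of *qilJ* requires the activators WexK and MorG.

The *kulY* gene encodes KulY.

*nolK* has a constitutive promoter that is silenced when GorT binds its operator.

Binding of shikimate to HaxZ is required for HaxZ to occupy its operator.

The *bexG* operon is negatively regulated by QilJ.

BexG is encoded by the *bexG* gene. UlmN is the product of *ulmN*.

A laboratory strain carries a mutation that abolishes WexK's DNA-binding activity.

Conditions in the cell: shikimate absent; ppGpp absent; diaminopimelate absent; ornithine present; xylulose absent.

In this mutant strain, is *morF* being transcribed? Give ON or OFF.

WexK is non-functional in this strain, so it has no effect.
Ornithine is present, so MorG is inactive.
Required activator WexK is absent, so *qilJ* is not transcribed.
So QilJ is not produced.
With no repressor bound, *bexG* is transcribed.
So BexG is produced and active.
Diaminopimelate is absent, so LomA is active.
Shikimate is absent, so HaxZ is inactive.
With no repressor bound, *zorS* is transcribed.
So ZorS is produced and active.
With repressor ZorS bound, *ulmN* is not transcribed.
So UlmN is not produced.
Required activator UlmN is absent, so *kulY* is not transcribed.
So KulY is not produced.
No repressor is bound and BexG and LomA are active, so *morF* is transcribed.

ON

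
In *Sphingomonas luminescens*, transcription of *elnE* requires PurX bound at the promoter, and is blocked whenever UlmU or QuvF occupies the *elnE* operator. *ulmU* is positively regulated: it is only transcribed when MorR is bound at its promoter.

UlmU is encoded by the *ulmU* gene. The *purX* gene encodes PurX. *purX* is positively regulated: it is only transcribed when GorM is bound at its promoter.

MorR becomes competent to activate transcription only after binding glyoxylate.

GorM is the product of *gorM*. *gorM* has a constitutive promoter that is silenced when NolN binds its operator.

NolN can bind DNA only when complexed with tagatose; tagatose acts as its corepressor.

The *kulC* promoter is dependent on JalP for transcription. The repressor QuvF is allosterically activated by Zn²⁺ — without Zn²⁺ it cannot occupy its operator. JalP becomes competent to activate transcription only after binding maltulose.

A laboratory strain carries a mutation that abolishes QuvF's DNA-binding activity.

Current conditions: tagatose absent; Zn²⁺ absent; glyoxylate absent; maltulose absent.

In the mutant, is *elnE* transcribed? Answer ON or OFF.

ON

Glyoxylate is absent, so MorR is inactive.
Required activator MorR is absent, so *ulmU* is not transcribed.
So UlmU is not produced.
Tagatose is absent, so NolN is inactive.
With no repressor bound, *gorM* is transcribed.
So GorM is produced and active.
No repressor is bound and GorM is active, so *purX* is transcribed.
So PurX is produced and active.
QuvF is non-functional in this strain, so it has no effect.
No repressor is bound and PurX is active, so *elnE* is transcribed.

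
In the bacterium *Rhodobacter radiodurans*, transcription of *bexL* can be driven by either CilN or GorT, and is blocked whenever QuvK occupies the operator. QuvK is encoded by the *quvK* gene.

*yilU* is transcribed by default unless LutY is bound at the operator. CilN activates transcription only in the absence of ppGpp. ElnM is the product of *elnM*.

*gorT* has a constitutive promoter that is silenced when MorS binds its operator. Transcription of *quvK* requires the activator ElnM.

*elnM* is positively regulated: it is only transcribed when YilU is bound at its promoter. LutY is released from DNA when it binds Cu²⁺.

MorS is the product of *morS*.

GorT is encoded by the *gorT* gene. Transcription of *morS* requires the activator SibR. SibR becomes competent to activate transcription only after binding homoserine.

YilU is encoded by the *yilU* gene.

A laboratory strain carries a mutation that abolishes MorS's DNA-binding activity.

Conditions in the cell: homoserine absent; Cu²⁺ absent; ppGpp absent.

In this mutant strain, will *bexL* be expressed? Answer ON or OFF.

ppGpp is absent, so CilN is active.
Cu²⁺ is absent, so LutY is active.
With repressor LutY bound, *yilU* is not transcribed.
So YilU is not produced.
Required activator YilU is absent, so *elnM* is not transcribed.
So ElnM is not produced.
Required activator ElnM is absent, so *quvK* is not transcribed.
So QuvK is not produced.
MorS is non-functional in this strain, so it has no effect.
With no repressor bound, *gorT* is transcribed.
So GorT is produced and active.
Activator CilN is present, so *bexL* is transcribed.

ON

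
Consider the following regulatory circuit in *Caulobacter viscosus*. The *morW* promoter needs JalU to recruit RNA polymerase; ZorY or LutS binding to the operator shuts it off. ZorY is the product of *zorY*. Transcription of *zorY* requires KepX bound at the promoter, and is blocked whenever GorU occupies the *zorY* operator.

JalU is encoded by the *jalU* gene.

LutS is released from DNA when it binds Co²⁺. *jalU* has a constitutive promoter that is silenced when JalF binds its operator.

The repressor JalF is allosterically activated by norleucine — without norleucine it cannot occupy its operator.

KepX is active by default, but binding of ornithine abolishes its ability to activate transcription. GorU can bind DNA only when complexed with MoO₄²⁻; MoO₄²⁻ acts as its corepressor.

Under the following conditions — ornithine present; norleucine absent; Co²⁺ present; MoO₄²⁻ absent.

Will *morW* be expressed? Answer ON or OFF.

Ornithine is present, so KepX is inactive.
MoO₄²⁻ is absent, so GorU is inactive.
Required activator KepX is absent, so *zorY* is not transcribed.
So ZorY is not produced.
Co²⁺ is present, so LutS is inactive.
Norleucine is absent, so JalF is inactive.
With no repressor bound, *jalU* is transcribed.
So JalU is produced and active.
No repressor is bound and JalU is active, so *morW* is transcribed.

ON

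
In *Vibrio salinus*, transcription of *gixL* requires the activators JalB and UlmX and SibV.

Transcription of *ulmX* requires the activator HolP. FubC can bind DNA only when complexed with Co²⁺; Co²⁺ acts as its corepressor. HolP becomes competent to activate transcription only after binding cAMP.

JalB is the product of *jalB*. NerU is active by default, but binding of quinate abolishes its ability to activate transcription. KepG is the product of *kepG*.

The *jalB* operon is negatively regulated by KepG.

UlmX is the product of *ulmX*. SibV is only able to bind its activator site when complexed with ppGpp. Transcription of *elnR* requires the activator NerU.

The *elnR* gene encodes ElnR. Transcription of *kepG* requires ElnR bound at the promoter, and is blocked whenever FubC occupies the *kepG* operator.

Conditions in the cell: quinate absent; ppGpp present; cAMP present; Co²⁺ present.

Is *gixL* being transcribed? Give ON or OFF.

Quinate is absent, so NerU is active.
No repressor is bound and NerU is active, so *elnR* is transcribed.
So ElnR is produced and active.
Co²⁺ is present, so FubC is active.
With repressor FubC bound, *kepG* is not transcribed.
So KepG is not produced.
With no repressor bound, *jalB* is transcribed.
So JalB is produced and active.
cAMP is present, so HolP is active.
No repressor is bound and HolP is active, so *ulmX* is transcribed.
So UlmX is produced and active.
ppGpp is present, so SibV is active.
No repressor is bound and JalB and UlmX and SibV are active, so *gixL* is transcribed.

ON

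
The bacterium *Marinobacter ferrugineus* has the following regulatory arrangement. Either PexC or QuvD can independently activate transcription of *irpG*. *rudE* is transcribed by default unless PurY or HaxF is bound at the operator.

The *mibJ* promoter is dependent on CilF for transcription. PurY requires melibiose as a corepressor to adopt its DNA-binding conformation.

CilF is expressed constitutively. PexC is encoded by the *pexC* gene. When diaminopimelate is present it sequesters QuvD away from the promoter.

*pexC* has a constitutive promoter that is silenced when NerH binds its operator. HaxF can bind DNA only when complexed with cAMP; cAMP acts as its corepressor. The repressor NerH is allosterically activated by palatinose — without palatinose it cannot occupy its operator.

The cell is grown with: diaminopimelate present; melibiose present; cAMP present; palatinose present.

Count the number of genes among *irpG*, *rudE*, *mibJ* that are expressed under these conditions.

Palatinose is present, so NerH is active.
With repressor NerH bound, *pexC* is not transcribed.
So PexC is not produced.
Diaminopimelate is present, so QuvD is inactive.
No activator is available at the *irpG* promoter, so *irpG* is not transcribed.
→ *irpG* is OFF.
Melibiose is present, so PurY is active.
cAMP is present, so HaxF is active.
With repressor PurY bound, *rudE* is not transcribed.
→ *rudE* is OFF.
CilF is produced constitutively and is active.
No repressor is bound and CilF is active, so *mibJ* is transcribed.
→ *mibJ* is ON.
1 of the 3 genes is transcribed.

1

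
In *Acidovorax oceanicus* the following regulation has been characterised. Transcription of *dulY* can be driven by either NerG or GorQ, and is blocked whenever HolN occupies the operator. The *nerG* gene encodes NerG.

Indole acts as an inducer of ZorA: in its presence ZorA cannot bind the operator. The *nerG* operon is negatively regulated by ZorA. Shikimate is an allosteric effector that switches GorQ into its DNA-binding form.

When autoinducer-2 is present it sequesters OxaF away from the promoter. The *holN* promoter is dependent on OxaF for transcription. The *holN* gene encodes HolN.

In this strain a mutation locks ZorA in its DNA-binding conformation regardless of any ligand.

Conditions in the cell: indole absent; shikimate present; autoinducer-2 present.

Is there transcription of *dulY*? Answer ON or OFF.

ON

ZorA is constitutively active in this strain.
With repressor ZorA bound, *nerG* is not transcribed.
So NerG is not produced.
Autoinducer-2 is present, so OxaF is inactive.
Required activator OxaF is absent, so *holN* is not transcribed.
So HolN is not produced.
Shikimate is present, so GorQ is active.
Activator GorQ is present, so *dulY* is transcribed.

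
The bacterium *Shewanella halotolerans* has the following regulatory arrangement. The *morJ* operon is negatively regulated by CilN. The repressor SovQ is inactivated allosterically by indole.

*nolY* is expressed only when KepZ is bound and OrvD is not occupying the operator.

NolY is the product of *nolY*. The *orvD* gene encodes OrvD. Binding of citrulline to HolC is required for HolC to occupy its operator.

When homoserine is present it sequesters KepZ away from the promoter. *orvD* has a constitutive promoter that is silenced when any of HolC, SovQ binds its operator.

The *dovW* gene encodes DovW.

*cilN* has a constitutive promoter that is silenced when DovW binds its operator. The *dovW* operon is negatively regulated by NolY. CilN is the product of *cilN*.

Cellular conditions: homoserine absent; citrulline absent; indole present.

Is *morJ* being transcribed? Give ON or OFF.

ON

Citrulline is absent, so HolC is inactive.
Indole is present, so SovQ is inactive.
With no repressor bound, *orvD* is transcribed.
So OrvD is produced and active.
Homoserine is absent, so KepZ is active.
With repressor OrvD bound, *nolY* is not transcribed.
So NolY is not produced.
With no repressor bound, *dovW* is transcribed.
So DovW is produced and active.
With repressor DovW bound, *cilN* is not transcribed.
So CilN is not produced.
With no repressor bound, *morJ* is transcribed.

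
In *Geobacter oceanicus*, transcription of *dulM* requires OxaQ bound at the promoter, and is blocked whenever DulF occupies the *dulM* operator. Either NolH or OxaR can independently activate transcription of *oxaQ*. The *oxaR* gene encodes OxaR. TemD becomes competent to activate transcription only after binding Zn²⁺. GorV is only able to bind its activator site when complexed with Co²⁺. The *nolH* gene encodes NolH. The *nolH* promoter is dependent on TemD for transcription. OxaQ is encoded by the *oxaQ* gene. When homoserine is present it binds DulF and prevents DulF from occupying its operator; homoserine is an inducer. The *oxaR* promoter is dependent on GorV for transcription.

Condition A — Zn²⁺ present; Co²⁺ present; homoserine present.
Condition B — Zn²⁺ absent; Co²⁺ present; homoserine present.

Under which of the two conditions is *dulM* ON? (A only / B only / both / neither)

Condition A:
Zn²⁺ is present, so TemD is active.
No repressor is bound and TemD is active, so *nolH* is transcribed.
So NolH is produced and active.
Co²⁺ is present, so GorV is active.
No repressor is bound and GorV is active, so *oxaR* is transcribed.
So OxaR is produced and active.
Activator NolH is present, so *oxaQ* is transcribed.
So OxaQ is produced and active.
Homoserine is present, so DulF is inactive.
No repressor is bound and OxaQ is active, so *dulM* is transcribed.
→ *dulM* is ON in A.
Condition B:
Zn²⁺ is absent, so TemD is inactive.
Required activator TemD is absent, so *nolH* is not transcribed.
So NolH is not produced.
Co²⁺ is present, so GorV is active.
No repressor is bound and GorV is active, so *oxaR* is transcribed.
So OxaR is produced and active.
Activator OxaR is present, so *oxaQ* is transcribed.
So OxaQ is produced and active.
Homoserine is present, so DulF is inactive.
No repressor is bound and OxaQ is active, so *dulM* is transcribed.
→ *dulM* is ON in B.

both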